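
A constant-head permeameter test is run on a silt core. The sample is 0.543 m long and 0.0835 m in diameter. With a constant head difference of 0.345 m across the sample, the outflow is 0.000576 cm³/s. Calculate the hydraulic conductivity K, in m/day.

Cross-sectional area A = π·(d/2)² = π × (0.0835/2)² = 0.005476 m².
Convert discharge: 0.000576 cm³/s = 5.760e-10 m³/s.
Darcy's law rearranged: K = Q·L / (A·Δh) = 5.760e-10 × 0.543 / (0.005476 × 0.345) = 1.656e-07 m/s = 0.01430 m/day.

0.0143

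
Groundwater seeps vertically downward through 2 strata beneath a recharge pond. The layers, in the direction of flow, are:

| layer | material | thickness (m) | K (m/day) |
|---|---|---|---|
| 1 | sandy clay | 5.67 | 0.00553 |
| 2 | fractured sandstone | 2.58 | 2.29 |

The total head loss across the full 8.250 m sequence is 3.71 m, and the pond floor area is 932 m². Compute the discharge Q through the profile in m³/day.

Flow is perpendicular to layering, so the layers act in series and the equivalent K is the thickness-weighted harmonic mean.
Total thickness L = 5.67 + 2.58 = 8.250 m.
Σ(b_i/K_i) = 5.67/0.00553 + 2.58/2.29 = 1026 d.
K_eq = L / Σ(b_i/K_i) = 8.250 / 1026 = 0.008037 m/day.
Q = K_eq · A · (Δh/L) = 0.008037 × 932 × (3.71/8.250) = 3.369 m³/day.

3.37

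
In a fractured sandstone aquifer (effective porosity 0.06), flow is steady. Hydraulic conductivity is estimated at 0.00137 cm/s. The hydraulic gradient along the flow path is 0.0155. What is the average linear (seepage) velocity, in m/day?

0.306

Convert K: 0.00137 cm/s × 864 = 1.184 m/day.
Hydraulic gradient i = 0.0155.
Darcy flux q = K · i = 1.184 × 0.01550 = 0.01835 m/day.
Seepage velocity v = q / n_e = 0.01835 / 0.06 = 0.3058 m/day.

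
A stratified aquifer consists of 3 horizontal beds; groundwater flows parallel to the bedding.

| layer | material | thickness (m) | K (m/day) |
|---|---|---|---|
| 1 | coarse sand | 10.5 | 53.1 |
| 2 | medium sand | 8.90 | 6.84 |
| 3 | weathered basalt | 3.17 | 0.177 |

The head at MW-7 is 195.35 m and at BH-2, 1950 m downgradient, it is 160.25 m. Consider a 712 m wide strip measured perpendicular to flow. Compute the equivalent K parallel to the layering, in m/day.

Flow is parallel to layering, so each bed carries its own Darcy discharge and the transmissivities add.
Σ(K_i·b_i) = 53.1×10.5 + 6.84×8.90 + 0.177×3.17 = 619.0 m²/day.
Total thickness b = 22.57 m, so K_eq = Σ(K_i·b_i)/b = 27.43 m/day.

27.4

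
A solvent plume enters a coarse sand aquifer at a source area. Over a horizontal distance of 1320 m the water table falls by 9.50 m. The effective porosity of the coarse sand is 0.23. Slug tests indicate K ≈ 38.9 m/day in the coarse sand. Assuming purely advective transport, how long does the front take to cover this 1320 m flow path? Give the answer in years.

2.97

Hydraulic gradient i = Δh / L = 9.50 / 1320 = 0.007197.
Darcy flux q = K · i = 38.90 × 0.007197 = 0.2800 m/day.
Seepage velocity v = q / n_e = 0.2800 / 0.23 = 1.217 m/day.
Travel time t = L / v = 1320 / 1.217 = 1084 days = 2.969 years.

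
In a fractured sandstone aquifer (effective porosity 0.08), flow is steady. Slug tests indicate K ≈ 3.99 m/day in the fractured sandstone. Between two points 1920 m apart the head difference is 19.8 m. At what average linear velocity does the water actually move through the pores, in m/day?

Hydraulic gradient i = Δh / L = 19.8 / 1920 = 0.01031.
Darcy flux q = K · i = 3.990 × 0.01031 = 0.04115 m/day.
Seepage velocity v = q / n_e = 0.04115 / 0.08 = 0.5143 m/day.

0.514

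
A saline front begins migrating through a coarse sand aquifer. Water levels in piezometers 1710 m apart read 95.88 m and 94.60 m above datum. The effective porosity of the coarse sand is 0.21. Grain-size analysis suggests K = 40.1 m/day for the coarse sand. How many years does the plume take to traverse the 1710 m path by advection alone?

Hydraulic gradient i = (95.88 − 94.60) / 1710 = 1.28 / 1710 = 0.0007485.
Darcy flux q = K · i = 40.10 × 0.0007485 = 0.03002 m/day.
Seepage velocity v = q / n_e = 0.03002 / 0.21 = 0.1429 m/day.
Travel time t = L / v = 1710 / 0.1429 = 11963 days = 32.75 years.

32.8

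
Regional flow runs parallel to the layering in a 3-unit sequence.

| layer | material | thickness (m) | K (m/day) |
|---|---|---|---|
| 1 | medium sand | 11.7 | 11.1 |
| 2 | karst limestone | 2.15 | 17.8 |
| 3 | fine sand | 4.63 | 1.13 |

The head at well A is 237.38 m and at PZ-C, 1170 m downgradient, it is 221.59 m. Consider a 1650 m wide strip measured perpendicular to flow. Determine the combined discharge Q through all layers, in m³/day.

3860

Flow is parallel to layering, so each bed carries its own Darcy discharge and the transmissivities add.
Σ(K_i·b_i) = 11.1×11.7 + 17.8×2.15 + 1.13×4.63 = 173.4 m²/day.
Hydraulic gradient i = (237.38 − 221.59) / 1170 = 15.79 / 1170 = 0.01350.
Q = Σ(K_i·b_i) · W · i = 173.4 × 1650 × 0.01350 = 3861 m³/day.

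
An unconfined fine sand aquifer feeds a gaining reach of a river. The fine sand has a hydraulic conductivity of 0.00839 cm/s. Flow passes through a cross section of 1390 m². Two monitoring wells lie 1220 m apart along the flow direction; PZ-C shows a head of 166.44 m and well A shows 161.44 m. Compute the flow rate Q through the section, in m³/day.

Convert K: 0.00839 cm/s × 864 = 7.249 m/day.
Hydraulic gradient i = (166.44 − 161.44) / 1220 = 5 / 1220 = 0.004098.
Darcy's law: Q = K · A · i = 7.249 × 1390 × 0.004098 = 41.30 m³/day.

41.3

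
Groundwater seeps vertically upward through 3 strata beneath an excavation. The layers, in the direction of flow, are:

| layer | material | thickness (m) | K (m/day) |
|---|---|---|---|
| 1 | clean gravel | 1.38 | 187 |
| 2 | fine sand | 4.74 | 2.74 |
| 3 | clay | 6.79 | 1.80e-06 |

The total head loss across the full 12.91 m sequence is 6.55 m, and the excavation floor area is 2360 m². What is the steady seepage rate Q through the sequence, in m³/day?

Flow is perpendicular to layering, so the layers act in series and the equivalent K is the thickness-weighted harmonic mean.
Total thickness L = 1.38 + 4.74 + 6.79 = 12.91 m.
Σ(b_i/K_i) = 1.38/187 + 4.74/2.74 + 6.79/1.80e-06 = 3.772e+06 d.
K_eq = L / Σ(b_i/K_i) = 12.91 / 3.772e+06 = 3.422e-06 m/day.
Q = K_eq · A · (Δh/L) = 3.422e-06 × 2360 × (6.55/12.91) = 0.004098 m³/day.

0.00410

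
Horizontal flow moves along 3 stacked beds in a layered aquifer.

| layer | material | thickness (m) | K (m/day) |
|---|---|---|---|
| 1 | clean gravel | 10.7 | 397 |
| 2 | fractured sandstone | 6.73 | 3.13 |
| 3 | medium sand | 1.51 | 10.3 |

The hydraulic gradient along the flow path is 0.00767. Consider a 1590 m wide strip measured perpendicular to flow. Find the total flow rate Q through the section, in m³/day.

52300

Flow is parallel to layering, so each bed carries its own Darcy discharge and the transmissivities add.
Σ(K_i·b_i) = 397×10.7 + 3.13×6.73 + 10.3×1.51 = 4285 m²/day.
Hydraulic gradient i = 0.00767.
Q = Σ(K_i·b_i) · W · i = 4285 × 1590 × 0.007670 = 52251 m³/day.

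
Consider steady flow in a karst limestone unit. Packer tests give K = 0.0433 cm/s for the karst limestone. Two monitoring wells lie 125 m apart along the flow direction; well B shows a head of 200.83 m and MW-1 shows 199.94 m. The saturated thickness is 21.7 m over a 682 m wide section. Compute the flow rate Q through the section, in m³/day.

Convert K: 0.0433 cm/s × 864 = 37.41 m/day.
Cross-sectional area A = 682 × 21.7 = 14799 m².
Hydraulic gradient i = (200.83 − 199.94) / 125 = 0.89 / 125 = 0.007120.
Darcy's law: Q = K · A · i = 37.41 × 14799 × 0.007120 = 3942 m³/day.

3940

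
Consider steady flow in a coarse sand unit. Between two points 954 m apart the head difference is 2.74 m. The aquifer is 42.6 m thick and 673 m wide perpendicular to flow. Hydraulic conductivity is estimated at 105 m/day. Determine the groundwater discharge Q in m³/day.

Cross-sectional area A = 673 × 42.6 = 28670 m².
Hydraulic gradient i = Δh / L = 2.74 / 954 = 0.002872.
Darcy's law: Q = K · A · i = 105.0 × 28670 × 0.002872 = 8646 m³/day.

8650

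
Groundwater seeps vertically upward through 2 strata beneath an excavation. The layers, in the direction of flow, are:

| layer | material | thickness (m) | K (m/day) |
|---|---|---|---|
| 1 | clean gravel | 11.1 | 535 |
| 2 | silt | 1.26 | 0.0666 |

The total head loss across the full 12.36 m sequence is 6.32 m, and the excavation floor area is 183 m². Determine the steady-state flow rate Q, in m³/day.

61.1

Flow is perpendicular to layering, so the layers act in series and the equivalent K is the thickness-weighted harmonic mean.
Total thickness L = 11.1 + 1.26 = 12.36 m.
Σ(b_i/K_i) = 11.1/535 + 1.26/0.0666 = 18.94 d.
K_eq = L / Σ(b_i/K_i) = 12.36 / 18.94 = 0.6526 m/day.
Q = K_eq · A · (Δh/L) = 0.6526 × 183 × (6.32/12.36) = 61.07 m³/day.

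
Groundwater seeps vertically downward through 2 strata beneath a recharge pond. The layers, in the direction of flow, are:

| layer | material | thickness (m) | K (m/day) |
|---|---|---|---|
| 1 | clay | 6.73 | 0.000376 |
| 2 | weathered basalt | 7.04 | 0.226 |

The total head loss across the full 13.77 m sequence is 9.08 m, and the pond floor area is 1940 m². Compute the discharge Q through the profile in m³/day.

Flow is perpendicular to layering, so the layers act in series and the equivalent K is the thickness-weighted harmonic mean.
Total thickness L = 6.73 + 7.04 = 13.77 m.
Σ(b_i/K_i) = 6.73/0.000376 + 7.04/0.226 = 17930 d.
K_eq = L / Σ(b_i/K_i) = 13.77 / 17930 = 0.0007680 m/day.
Q = K_eq · A · (Δh/L) = 0.0007680 × 1940 × (9.08/13.77) = 0.9824 m³/day.

0.982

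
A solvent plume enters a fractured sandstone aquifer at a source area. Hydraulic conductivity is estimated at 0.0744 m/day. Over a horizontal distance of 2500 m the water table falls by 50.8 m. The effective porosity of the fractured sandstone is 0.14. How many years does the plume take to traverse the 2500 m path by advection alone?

634

Hydraulic gradient i = Δh / L = 50.8 / 2500 = 0.02032.
Darcy flux q = K · i = 0.07440 × 0.02032 = 0.001512 m/day.
Seepage velocity v = q / n_e = 0.001512 / 0.14 = 0.01080 m/day.
Travel time t = L / v = 2500 / 0.01080 = 2.315e+05 days = 633.8 years.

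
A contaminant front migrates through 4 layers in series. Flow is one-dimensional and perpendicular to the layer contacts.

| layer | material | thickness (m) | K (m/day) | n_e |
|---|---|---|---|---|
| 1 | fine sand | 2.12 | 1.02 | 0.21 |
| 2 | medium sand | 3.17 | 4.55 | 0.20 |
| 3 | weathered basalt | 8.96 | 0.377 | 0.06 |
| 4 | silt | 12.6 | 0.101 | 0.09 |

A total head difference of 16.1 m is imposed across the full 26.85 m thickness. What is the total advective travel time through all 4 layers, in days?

25.8

With flow normal to the layers, continuity requires the same specific discharge q through every layer.
Σ(b_i/K_i) = 2.12/1.02 + 3.17/4.55 + 8.96/0.377 + 12.6/0.101 = 151.3 d.
q = Δh / Σ(b_i/K_i) = 16.1 / 151.3 = 0.1064 m/day.
In each layer the seepage velocity is v_i = q/n_i, so the layer transit time is t_i = b_i·n_i / q:
  layer 1 (fine sand): t_1 = 2.12 × 0.21 / 0.1064 = 4.184 d
  layer 2 (medium sand): t_2 = 3.17 × 0.20 / 0.1064 = 5.958 d
  layer 3 (weathered basalt): t_3 = 8.96 × 0.06 / 0.1064 = 5.052 d
  layer 4 (silt): t_4 = 12.6 × 0.09 / 0.1064 = 10.66 d
Total t = Σ t_i = 25.85 days.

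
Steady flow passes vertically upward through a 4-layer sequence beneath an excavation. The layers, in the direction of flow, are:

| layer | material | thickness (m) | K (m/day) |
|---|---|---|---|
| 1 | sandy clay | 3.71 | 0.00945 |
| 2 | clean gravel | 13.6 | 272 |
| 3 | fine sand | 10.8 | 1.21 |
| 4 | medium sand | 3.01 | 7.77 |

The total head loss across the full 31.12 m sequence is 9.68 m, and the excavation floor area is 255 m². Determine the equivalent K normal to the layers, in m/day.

Flow is perpendicular to layering, so the layers act in series and the equivalent K is the thickness-weighted harmonic mean.
Total thickness L = 3.71 + 13.6 + 10.8 + 3.01 = 31.12 m.
Σ(b_i/K_i) = 3.71/0.00945 + 13.6/272 + 10.8/1.21 + 3.01/7.77 = 402.0 d.
K_eq = L / Σ(b_i/K_i) = 31.12 / 402.0 = 0.07742 m/day.

0.0774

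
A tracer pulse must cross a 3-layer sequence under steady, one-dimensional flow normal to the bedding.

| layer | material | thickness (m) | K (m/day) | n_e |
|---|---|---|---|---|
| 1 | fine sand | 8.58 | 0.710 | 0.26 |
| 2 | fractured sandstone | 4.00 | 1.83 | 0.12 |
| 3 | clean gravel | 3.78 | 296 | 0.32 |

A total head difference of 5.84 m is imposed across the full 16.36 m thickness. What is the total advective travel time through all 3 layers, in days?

With flow normal to the layers, continuity requires the same specific discharge q through every layer.
Σ(b_i/K_i) = 8.58/0.710 + 4.00/1.83 + 3.78/296 = 14.28 d.
q = Δh / Σ(b_i/K_i) = 5.84 / 14.28 = 0.4089 m/day.
In each layer the seepage velocity is v_i = q/n_i, so the layer transit time is t_i = b_i·n_i / q:
  layer 1 (fine sand): t_1 = 8.58 × 0.26 / 0.4089 = 5.456 d
  layer 2 (fractured sandstone): t_2 = 4.00 × 0.12 / 0.4089 = 1.174 d
  layer 3 (clean gravel): t_3 = 3.78 × 0.32 / 0.4089 = 2.958 d
Total t = Σ t_i = 9.588 days.

9.59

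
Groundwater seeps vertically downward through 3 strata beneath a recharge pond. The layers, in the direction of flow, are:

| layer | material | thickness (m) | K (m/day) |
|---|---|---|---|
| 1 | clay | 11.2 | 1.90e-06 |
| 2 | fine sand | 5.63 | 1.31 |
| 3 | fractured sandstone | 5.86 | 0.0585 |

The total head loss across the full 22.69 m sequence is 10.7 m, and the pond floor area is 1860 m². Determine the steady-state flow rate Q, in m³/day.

Flow is perpendicular to layering, so the layers act in series and the equivalent K is the thickness-weighted harmonic mean.
Total thickness L = 11.2 + 5.63 + 5.86 = 22.69 m.
Σ(b_i/K_i) = 11.2/1.90e-06 + 5.63/1.31 + 5.86/0.0585 = 5.895e+06 d.
K_eq = L / Σ(b_i/K_i) = 22.69 / 5.895e+06 = 3.849e-06 m/day.
Q = K_eq · A · (Δh/L) = 3.849e-06 × 1860 × (10.7/22.69) = 0.003376 m³/day.

0.00338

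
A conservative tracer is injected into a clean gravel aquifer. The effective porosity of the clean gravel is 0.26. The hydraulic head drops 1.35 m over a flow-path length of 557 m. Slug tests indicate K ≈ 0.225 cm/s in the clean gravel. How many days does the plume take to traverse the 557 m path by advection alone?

307

Convert K: 0.225 cm/s × 864 = 194.4 m/day.
Hydraulic gradient i = Δh / L = 1.35 / 557 = 0.002424.
Darcy flux q = K · i = 194.4 × 0.002424 = 0.4712 m/day.
Seepage velocity v = q / n_e = 0.4712 / 0.26 = 1.812 m/day.
Travel time t = L / v = 557 / 1.812 = 307.4 days.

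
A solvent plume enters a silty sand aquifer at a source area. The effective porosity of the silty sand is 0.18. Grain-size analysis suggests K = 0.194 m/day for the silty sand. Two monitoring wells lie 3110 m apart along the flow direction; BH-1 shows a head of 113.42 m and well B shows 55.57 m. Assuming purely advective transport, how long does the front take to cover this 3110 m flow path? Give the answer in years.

425

Hydraulic gradient i = (113.42 − 55.57) / 3110 = 57.85 / 3110 = 0.01860.
Darcy flux q = K · i = 0.1940 × 0.01860 = 0.003609 m/day.
Seepage velocity v = q / n_e = 0.003609 / 0.18 = 0.02005 m/day.
Travel time t = L / v = 3110 / 0.02005 = 1.551e+05 days = 424.7 years.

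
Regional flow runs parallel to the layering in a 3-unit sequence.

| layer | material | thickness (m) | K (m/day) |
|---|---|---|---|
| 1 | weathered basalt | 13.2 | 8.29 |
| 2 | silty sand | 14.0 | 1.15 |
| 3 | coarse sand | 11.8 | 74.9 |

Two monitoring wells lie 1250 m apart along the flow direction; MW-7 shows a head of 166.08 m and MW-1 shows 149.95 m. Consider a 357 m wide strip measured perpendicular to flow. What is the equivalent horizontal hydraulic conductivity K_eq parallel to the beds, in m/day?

Flow is parallel to layering, so each bed carries its own Darcy discharge and the transmissivities add.
Σ(K_i·b_i) = 8.29×13.2 + 1.15×14.0 + 74.9×11.8 = 1009 m²/day.
Total thickness b = 39.00 m, so K_eq = Σ(K_i·b_i)/b = 25.88 m/day.

25.9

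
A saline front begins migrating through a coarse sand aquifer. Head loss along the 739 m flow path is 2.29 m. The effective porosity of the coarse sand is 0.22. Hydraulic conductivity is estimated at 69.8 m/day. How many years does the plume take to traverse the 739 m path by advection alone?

2.06

Hydraulic gradient i = Δh / L = 2.29 / 739 = 0.003099.
Darcy flux q = K · i = 69.80 × 0.003099 = 0.2163 m/day.
Seepage velocity v = q / n_e = 0.2163 / 0.22 = 0.9832 m/day.
Travel time t = L / v = 739 / 0.9832 = 751.7 days = 2.058 years.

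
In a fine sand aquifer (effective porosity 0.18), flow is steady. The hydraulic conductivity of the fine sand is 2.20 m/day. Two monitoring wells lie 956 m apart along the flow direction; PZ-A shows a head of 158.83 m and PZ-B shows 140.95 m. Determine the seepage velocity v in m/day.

Hydraulic gradient i = (158.83 − 140.95) / 956 = 17.88 / 956 = 0.01870.
Darcy flux q = K · i = 2.200 × 0.01870 = 0.04115 m/day.
Seepage velocity v = q / n_e = 0.04115 / 0.18 = 0.2286 m/day.

0.229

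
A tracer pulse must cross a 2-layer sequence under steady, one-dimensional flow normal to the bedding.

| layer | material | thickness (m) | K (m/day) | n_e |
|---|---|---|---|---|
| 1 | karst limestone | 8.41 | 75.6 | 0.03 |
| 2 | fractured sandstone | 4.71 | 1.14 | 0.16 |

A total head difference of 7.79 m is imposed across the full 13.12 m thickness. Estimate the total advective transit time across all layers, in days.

0.548

With flow normal to the layers, continuity requires the same specific discharge q through every layer.
Σ(b_i/K_i) = 8.41/75.6 + 4.71/1.14 = 4.243 d.
q = Δh / Σ(b_i/K_i) = 7.79 / 4.243 = 1.836 m/day.
In each layer the seepage velocity is v_i = q/n_i, so the layer transit time is t_i = b_i·n_i / q:
  layer 1 (karst limestone): t_1 = 8.41 × 0.03 / 1.836 = 0.1374 d
  layer 2 (fractured sandstone): t_2 = 4.71 × 0.16 / 1.836 = 0.4104 d
Total t = Σ t_i = 0.5479 days.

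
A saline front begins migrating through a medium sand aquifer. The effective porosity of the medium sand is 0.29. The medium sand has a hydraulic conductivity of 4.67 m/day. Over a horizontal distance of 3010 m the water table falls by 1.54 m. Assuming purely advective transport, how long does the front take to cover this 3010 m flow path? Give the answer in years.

Hydraulic gradient i = Δh / L = 1.54 / 3010 = 0.0005116.
Darcy flux q = K · i = 4.670 × 0.0005116 = 0.002389 m/day.
Seepage velocity v = q / n_e = 0.002389 / 0.29 = 0.008239 m/day.
Travel time t = L / v = 3010 / 0.008239 = 3.653e+05 days = 1000 years.

1000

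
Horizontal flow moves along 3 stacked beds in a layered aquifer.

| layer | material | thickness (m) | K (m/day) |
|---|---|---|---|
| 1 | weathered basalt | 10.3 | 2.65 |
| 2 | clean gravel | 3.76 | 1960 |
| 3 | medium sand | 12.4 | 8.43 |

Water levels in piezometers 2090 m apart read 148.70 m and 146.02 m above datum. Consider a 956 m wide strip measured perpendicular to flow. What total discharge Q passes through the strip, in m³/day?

9200

Flow is parallel to layering, so each bed carries its own Darcy discharge and the transmissivities add.
Σ(K_i·b_i) = 2.65×10.3 + 1960×3.76 + 8.43×12.4 = 7501 m²/day.
Hydraulic gradient i = (148.70 − 146.02) / 2090 = 2.68 / 2090 = 0.001282.
Q = Σ(K_i·b_i) · W · i = 7501 × 956 × 0.001282 = 9196 m³/day.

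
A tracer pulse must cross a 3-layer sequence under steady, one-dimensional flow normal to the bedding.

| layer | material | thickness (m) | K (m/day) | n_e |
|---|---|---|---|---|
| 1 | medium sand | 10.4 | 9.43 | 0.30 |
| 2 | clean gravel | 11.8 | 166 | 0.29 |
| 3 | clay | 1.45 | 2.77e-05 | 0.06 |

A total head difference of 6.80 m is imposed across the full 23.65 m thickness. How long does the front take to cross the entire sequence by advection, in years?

140

With flow normal to the layers, continuity requires the same specific discharge q through every layer.
Σ(b_i/K_i) = 10.4/9.43 + 11.8/166 + 1.45/2.77e-05 = 52348 d.
q = Δh / Σ(b_i/K_i) = 6.80 / 52348 = 0.0001299 m/day.
In each layer the seepage velocity is v_i = q/n_i, so the layer transit time is t_i = b_i·n_i / q:
  layer 1 (medium sand): t_1 = 10.4 × 0.30 / 0.0001299 = 24018 d
  layer 2 (clean gravel): t_2 = 11.8 × 0.29 / 0.0001299 = 26343 d
  layer 3 (clay): t_3 = 1.45 × 0.06 / 0.0001299 = 669.7 d
Total t = Σ t_i = 51031 days = 139.7 years.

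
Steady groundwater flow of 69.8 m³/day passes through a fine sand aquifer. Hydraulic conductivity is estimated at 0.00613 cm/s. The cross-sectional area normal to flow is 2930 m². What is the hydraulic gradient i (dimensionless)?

0.00450

Convert K: 0.00613 cm/s × 864 = 5.296 m/day.
From Q = K·A·i, i = Q / (K·A) = 69.8 / (5.296 × 2930) = 0.004498.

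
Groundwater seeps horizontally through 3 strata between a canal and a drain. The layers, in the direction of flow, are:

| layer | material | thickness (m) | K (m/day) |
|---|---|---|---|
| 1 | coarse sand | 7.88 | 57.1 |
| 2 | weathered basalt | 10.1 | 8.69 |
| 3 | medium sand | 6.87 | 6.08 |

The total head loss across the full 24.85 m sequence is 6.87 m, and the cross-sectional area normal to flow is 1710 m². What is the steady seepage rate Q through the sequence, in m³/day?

Flow is perpendicular to layering, so the layers act in series and the equivalent K is the thickness-weighted harmonic mean.
Total thickness L = 7.88 + 10.1 + 6.87 = 24.85 m.
Σ(b_i/K_i) = 7.88/57.1 + 10.1/8.69 + 6.87/6.08 = 2.430 d.
K_eq = L / Σ(b_i/K_i) = 24.85 / 2.430 = 10.23 m/day.
Q = K_eq · A · (Δh/L) = 10.23 × 1710 × (6.87/24.85) = 4834 m³/day.

4830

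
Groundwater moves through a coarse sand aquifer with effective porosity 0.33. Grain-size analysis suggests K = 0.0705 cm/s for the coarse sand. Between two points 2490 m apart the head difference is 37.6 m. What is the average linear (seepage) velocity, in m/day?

2.79

Convert K: 0.0705 cm/s × 864 = 60.91 m/day.
Hydraulic gradient i = Δh / L = 37.6 / 2490 = 0.01510.
Darcy flux q = K · i = 60.91 × 0.01510 = 0.9198 m/day.
Seepage velocity v = q / n_e = 0.9198 / 0.33 = 2.787 m/day.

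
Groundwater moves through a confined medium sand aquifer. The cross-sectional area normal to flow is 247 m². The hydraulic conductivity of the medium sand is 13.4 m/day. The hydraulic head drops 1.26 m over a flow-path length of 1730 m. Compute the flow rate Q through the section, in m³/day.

2.41

Hydraulic gradient i = Δh / L = 1.26 / 1730 = 0.0007283.
Darcy's law: Q = K · A · i = 13.40 × 247.0 × 0.0007283 = 2.411 m³/day.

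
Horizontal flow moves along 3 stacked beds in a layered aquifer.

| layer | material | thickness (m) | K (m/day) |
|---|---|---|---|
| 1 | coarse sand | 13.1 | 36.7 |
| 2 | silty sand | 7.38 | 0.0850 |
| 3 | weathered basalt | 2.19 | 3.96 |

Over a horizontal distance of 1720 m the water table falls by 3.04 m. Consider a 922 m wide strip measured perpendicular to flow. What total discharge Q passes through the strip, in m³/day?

Flow is parallel to layering, so each bed carries its own Darcy discharge and the transmissivities add.
Σ(K_i·b_i) = 36.7×13.1 + 0.0850×7.38 + 3.96×2.19 = 490.1 m²/day.
Hydraulic gradient i = Δh / L = 3.04 / 1720 = 0.001767.
Q = Σ(K_i·b_i) · W · i = 490.1 × 922 × 0.001767 = 798.6 m³/day.

799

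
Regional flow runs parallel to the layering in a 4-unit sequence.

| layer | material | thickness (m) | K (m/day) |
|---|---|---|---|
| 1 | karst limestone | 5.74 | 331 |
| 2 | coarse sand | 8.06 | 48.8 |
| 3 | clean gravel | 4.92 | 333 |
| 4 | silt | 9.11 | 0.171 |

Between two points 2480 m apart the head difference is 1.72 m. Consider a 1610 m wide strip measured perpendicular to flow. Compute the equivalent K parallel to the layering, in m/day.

Flow is parallel to layering, so each bed carries its own Darcy discharge and the transmissivities add.
Σ(K_i·b_i) = 331×5.74 + 48.8×8.06 + 333×4.92 + 0.171×9.11 = 3933 m²/day.
Total thickness b = 27.83 m, so K_eq = Σ(K_i·b_i)/b = 141.3 m/day.

141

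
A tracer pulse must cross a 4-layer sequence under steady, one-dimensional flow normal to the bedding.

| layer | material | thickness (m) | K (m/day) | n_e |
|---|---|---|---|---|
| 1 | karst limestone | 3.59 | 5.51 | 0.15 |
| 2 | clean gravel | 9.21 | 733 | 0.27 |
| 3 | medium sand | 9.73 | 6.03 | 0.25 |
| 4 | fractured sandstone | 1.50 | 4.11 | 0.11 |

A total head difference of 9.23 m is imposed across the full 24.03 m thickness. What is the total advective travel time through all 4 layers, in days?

1.61

With flow normal to the layers, continuity requires the same specific discharge q through every layer.
Σ(b_i/K_i) = 3.59/5.51 + 9.21/733 + 9.73/6.03 + 1.50/4.11 = 2.643 d.
q = Δh / Σ(b_i/K_i) = 9.23 / 2.643 = 3.493 m/day.
In each layer the seepage velocity is v_i = q/n_i, so the layer transit time is t_i = b_i·n_i / q:
  layer 1 (karst limestone): t_1 = 3.59 × 0.15 / 3.493 = 0.1542 d
  layer 2 (clean gravel): t_2 = 9.21 × 0.27 / 3.493 = 0.7120 d
  layer 3 (medium sand): t_3 = 9.73 × 0.25 / 3.493 = 0.6965 d
  layer 4 (fractured sandstone): t_4 = 1.50 × 0.11 / 3.493 = 0.04724 d
Total t = Σ t_i = 1.610 days.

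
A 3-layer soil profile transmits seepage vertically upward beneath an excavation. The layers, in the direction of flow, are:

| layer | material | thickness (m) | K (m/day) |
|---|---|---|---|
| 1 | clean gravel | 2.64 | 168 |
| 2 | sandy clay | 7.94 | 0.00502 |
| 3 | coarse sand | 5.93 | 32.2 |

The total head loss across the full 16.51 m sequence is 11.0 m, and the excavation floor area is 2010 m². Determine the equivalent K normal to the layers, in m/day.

Flow is perpendicular to layering, so the layers act in series and the equivalent K is the thickness-weighted harmonic mean.
Total thickness L = 2.64 + 7.94 + 5.93 = 16.51 m.
Σ(b_i/K_i) = 2.64/168 + 7.94/0.00502 + 5.93/32.2 = 1582 d.
K_eq = L / Σ(b_i/K_i) = 16.51 / 1582 = 0.01044 m/day.

0.0104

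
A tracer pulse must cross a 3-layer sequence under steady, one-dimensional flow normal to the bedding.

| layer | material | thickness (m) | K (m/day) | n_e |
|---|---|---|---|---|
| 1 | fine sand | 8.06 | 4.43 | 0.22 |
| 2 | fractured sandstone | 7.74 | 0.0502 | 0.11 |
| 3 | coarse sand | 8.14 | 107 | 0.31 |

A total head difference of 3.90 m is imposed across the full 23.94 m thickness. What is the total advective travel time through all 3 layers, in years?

With flow normal to the layers, continuity requires the same specific discharge q through every layer.
Σ(b_i/K_i) = 8.06/4.43 + 7.74/0.0502 + 8.14/107 = 156.1 d.
q = Δh / Σ(b_i/K_i) = 3.90 / 156.1 = 0.02499 m/day.
In each layer the seepage velocity is v_i = q/n_i, so the layer transit time is t_i = b_i·n_i / q:
  layer 1 (fine sand): t_1 = 8.06 × 0.22 / 0.02499 = 70.96 d
  layer 2 (fractured sandstone): t_2 = 7.74 × 0.11 / 0.02499 = 34.07 d
  layer 3 (coarse sand): t_3 = 8.14 × 0.31 / 0.02499 = 101.0 d
Total t = Σ t_i = 206.0 days = 0.5641 years.

0.564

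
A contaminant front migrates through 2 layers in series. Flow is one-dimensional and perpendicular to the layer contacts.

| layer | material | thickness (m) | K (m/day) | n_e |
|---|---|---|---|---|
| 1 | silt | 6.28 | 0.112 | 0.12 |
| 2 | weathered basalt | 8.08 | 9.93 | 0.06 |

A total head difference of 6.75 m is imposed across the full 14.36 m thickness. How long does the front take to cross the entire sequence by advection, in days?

10.4

With flow normal to the layers, continuity requires the same specific discharge q through every layer.
Σ(b_i/K_i) = 6.28/0.112 + 8.08/9.93 = 56.89 d.
q = Δh / Σ(b_i/K_i) = 6.75 / 56.89 = 0.1187 m/day.
In each layer the seepage velocity is v_i = q/n_i, so the layer transit time is t_i = b_i·n_i / q:
  layer 1 (silt): t_1 = 6.28 × 0.12 / 0.1187 = 6.351 d
  layer 2 (weathered basalt): t_2 = 8.08 × 0.06 / 0.1187 = 4.086 d
Total t = Σ t_i = 10.44 days.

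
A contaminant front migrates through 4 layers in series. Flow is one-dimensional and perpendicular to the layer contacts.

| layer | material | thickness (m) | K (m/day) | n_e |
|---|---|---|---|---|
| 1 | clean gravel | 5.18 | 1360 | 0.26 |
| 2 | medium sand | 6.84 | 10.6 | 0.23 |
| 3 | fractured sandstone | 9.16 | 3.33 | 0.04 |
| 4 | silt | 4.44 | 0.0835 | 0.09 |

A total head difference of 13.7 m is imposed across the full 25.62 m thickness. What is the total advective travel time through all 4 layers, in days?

With flow normal to the layers, continuity requires the same specific discharge q through every layer.
Σ(b_i/K_i) = 5.18/1360 + 6.84/10.6 + 9.16/3.33 + 4.44/0.0835 = 56.57 d.
q = Δh / Σ(b_i/K_i) = 13.7 / 56.57 = 0.2422 m/day.
In each layer the seepage velocity is v_i = q/n_i, so the layer transit time is t_i = b_i·n_i / q:
  layer 1 (clean gravel): t_1 = 5.18 × 0.26 / 0.2422 = 5.562 d
  layer 2 (medium sand): t_2 = 6.84 × 0.23 / 0.2422 = 6.496 d
  layer 3 (fractured sandstone): t_3 = 9.16 × 0.04 / 0.2422 = 1.513 d
  layer 4 (silt): t_4 = 4.44 × 0.09 / 0.2422 = 1.650 d
Total t = Σ t_i = 15.22 days.

15.2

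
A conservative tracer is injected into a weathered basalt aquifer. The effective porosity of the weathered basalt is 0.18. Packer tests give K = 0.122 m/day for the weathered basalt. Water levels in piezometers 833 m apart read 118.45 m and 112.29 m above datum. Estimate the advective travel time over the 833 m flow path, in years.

455

Hydraulic gradient i = (118.45 − 112.29) / 833 = 6.16 / 833 = 0.007395.
Darcy flux q = K · i = 0.1220 × 0.007395 = 0.0009022 m/day.
Seepage velocity v = q / n_e = 0.0009022 / 0.18 = 0.005012 m/day.
Travel time t = L / v = 833 / 0.005012 = 1.662e+05 days = 455.0 years.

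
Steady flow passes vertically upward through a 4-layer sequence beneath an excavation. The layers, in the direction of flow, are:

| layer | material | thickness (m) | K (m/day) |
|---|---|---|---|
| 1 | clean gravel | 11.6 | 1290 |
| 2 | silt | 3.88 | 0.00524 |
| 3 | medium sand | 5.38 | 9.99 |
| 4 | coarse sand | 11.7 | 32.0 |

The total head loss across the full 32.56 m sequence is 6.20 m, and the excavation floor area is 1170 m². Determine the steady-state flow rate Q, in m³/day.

9.78

Flow is perpendicular to layering, so the layers act in series and the equivalent K is the thickness-weighted harmonic mean.
Total thickness L = 11.6 + 3.88 + 5.38 + 11.7 = 32.56 m.
Σ(b_i/K_i) = 11.6/1290 + 3.88/0.00524 + 5.38/9.99 + 11.7/32.0 = 741.4 d.
K_eq = L / Σ(b_i/K_i) = 32.56 / 741.4 = 0.04392 m/day.
Q = K_eq · A · (Δh/L) = 0.04392 × 1170 × (6.20/32.56) = 9.785 m³/day.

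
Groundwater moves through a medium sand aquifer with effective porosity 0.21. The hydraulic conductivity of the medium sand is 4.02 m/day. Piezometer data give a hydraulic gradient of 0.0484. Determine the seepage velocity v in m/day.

0.927

Hydraulic gradient i = 0.0484.
Darcy flux q = K · i = 4.020 × 0.04840 = 0.1946 m/day.
Seepage velocity v = q / n_e = 0.1946 / 0.21 = 0.9265 m/day.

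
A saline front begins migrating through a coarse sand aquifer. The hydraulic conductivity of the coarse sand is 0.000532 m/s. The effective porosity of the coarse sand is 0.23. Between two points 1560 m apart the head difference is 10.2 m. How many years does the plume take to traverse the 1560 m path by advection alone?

Convert K: 0.000532 m/s × 86400 = 45.96 m/day.
Hydraulic gradient i = Δh / L = 10.2 / 1560 = 0.006538.
Darcy flux q = K · i = 45.96 × 0.006538 = 0.3005 m/day.
Seepage velocity v = q / n_e = 0.3005 / 0.23 = 1.307 m/day.
Travel time t = L / v = 1560 / 1.307 = 1194 days = 3.269 years.

3.27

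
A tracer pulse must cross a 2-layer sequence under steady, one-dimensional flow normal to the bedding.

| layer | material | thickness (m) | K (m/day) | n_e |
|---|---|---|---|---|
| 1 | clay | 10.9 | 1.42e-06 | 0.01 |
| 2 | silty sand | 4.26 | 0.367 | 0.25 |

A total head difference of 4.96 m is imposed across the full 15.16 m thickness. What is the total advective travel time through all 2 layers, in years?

4970

With flow normal to the layers, continuity requires the same specific discharge q through every layer.
Σ(b_i/K_i) = 10.9/1.42e-06 + 4.26/0.367 = 7.676e+06 d.
q = Δh / Σ(b_i/K_i) = 4.96 / 7.676e+06 = 6.462e-07 m/day.
In each layer the seepage velocity is v_i = q/n_i, so the layer transit time is t_i = b_i·n_i / q:
  layer 1 (clay): t_1 = 10.9 × 0.01 / 6.462e-07 = 1.687e+05 d
  layer 2 (silty sand): t_2 = 4.26 × 0.25 / 6.462e-07 = 1.648e+06 d
Total t = Σ t_i = 1.817e+06 days = 4974 years.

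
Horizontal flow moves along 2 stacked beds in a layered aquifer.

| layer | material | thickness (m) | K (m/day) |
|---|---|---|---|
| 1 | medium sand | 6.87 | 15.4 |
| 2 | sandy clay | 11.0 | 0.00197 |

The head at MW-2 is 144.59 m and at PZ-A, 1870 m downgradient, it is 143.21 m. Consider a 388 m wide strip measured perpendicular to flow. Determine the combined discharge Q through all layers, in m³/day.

Flow is parallel to layering, so each bed carries its own Darcy discharge and the transmissivities add.
Σ(K_i·b_i) = 15.4×6.87 + 0.00197×11.0 = 105.8 m²/day.
Hydraulic gradient i = (144.59 − 143.21) / 1870 = 1.38 / 1870 = 0.0007380.
Q = Σ(K_i·b_i) · W · i = 105.8 × 388 × 0.0007380 = 30.30 m³/day.

30.3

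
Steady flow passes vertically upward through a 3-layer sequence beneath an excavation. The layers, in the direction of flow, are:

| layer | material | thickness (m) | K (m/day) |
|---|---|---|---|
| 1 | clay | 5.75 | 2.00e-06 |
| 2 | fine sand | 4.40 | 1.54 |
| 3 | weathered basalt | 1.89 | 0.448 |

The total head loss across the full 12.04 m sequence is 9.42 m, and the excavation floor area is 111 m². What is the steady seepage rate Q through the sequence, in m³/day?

0.000364

Flow is perpendicular to layering, so the layers act in series and the equivalent K is the thickness-weighted harmonic mean.
Total thickness L = 5.75 + 4.40 + 1.89 = 12.04 m.
Σ(b_i/K_i) = 5.75/2.00e-06 + 4.40/1.54 + 1.89/0.448 = 2.875e+06 d.
K_eq = L / Σ(b_i/K_i) = 12.04 / 2.875e+06 = 4.188e-06 m/day.
Q = K_eq · A · (Δh/L) = 4.188e-06 × 111 × (9.42/12.04) = 0.0003637 m³/day.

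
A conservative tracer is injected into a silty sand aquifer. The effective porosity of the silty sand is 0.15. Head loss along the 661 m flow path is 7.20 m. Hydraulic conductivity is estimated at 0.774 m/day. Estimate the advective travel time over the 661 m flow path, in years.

32.2

Hydraulic gradient i = Δh / L = 7.20 / 661 = 0.01089.
Darcy flux q = K · i = 0.7740 × 0.01089 = 0.008431 m/day.
Seepage velocity v = q / n_e = 0.008431 / 0.15 = 0.05621 m/day.
Travel time t = L / v = 661 / 0.05621 = 11760 days = 32.20 years.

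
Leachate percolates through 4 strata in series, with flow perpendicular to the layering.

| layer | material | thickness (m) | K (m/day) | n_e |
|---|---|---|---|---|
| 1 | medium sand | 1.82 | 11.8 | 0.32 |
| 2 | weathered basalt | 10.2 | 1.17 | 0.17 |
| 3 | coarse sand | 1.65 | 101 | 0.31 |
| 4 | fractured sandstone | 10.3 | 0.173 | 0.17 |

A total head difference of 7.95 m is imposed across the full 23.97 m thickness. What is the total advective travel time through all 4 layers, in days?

39.4

With flow normal to the layers, continuity requires the same specific discharge q through every layer.
Σ(b_i/K_i) = 1.82/11.8 + 10.2/1.17 + 1.65/101 + 10.3/0.173 = 68.43 d.
q = Δh / Σ(b_i/K_i) = 7.95 / 68.43 = 0.1162 m/day.
In each layer the seepage velocity is v_i = q/n_i, so the layer transit time is t_i = b_i·n_i / q:
  layer 1 (medium sand): t_1 = 1.82 × 0.32 / 0.1162 = 5.013 d
  layer 2 (weathered basalt): t_2 = 10.2 × 0.17 / 0.1162 = 14.92 d
  layer 3 (coarse sand): t_3 = 1.65 × 0.31 / 0.1162 = 4.403 d
  layer 4 (fractured sandstone): t_4 = 10.3 × 0.17 / 0.1162 = 15.07 d
Total t = Σ t_i = 39.41 days.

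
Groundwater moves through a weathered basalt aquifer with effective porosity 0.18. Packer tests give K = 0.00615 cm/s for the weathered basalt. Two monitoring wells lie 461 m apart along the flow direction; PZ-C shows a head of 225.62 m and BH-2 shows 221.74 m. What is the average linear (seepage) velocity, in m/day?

0.248

Convert K: 0.00615 cm/s × 864 = 5.314 m/day.
Hydraulic gradient i = (225.62 − 221.74) / 461 = 3.88 / 461 = 0.008416.
Darcy flux q = K · i = 5.314 × 0.008416 = 0.04472 m/day.
Seepage velocity v = q / n_e = 0.04472 / 0.18 = 0.2485 m/day.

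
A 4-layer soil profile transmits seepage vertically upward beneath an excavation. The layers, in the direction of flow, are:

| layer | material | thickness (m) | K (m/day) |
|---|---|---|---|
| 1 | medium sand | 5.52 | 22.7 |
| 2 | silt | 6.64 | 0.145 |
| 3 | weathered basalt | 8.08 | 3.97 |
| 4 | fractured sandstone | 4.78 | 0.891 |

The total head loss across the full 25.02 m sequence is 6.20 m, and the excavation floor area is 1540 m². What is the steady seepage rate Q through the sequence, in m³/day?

Flow is perpendicular to layering, so the layers act in series and the equivalent K is the thickness-weighted harmonic mean.
Total thickness L = 5.52 + 6.64 + 8.08 + 4.78 = 25.02 m.
Σ(b_i/K_i) = 5.52/22.7 + 6.64/0.145 + 8.08/3.97 + 4.78/0.891 = 53.44 d.
K_eq = L / Σ(b_i/K_i) = 25.02 / 53.44 = 0.4682 m/day.
Q = K_eq · A · (Δh/L) = 0.4682 × 1540 × (6.20/25.02) = 178.7 m³/day.

179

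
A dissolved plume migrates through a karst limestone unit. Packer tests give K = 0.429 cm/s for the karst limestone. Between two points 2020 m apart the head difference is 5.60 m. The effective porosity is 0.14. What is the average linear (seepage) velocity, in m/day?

7.34

Convert K: 0.429 cm/s × 864 = 370.7 m/day.
Hydraulic gradient i = Δh / L = 5.60 / 2020 = 0.002772.
Darcy flux q = K · i = 370.7 × 0.002772 = 1.028 m/day.
Seepage velocity v = q / n_e = 1.028 / 0.14 = 7.340 m/day.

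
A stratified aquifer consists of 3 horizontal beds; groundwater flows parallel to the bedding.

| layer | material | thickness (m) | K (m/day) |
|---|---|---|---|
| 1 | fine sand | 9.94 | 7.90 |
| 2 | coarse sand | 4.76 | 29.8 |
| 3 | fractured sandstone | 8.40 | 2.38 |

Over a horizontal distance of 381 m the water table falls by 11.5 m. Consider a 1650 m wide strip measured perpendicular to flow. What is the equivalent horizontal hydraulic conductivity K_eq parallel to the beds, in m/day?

Flow is parallel to layering, so each bed carries its own Darcy discharge and the transmissivities add.
Σ(K_i·b_i) = 7.90×9.94 + 29.8×4.76 + 2.38×8.40 = 240.4 m²/day.
Total thickness b = 23.10 m, so K_eq = Σ(K_i·b_i)/b = 10.41 m/day.

10.4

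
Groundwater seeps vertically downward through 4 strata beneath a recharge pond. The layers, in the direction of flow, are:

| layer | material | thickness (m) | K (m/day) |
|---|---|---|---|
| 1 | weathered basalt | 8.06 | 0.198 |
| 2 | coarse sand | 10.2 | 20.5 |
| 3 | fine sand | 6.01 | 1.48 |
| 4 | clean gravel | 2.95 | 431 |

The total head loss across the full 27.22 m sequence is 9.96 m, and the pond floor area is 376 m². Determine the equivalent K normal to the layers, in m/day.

Flow is perpendicular to layering, so the layers act in series and the equivalent K is the thickness-weighted harmonic mean.
Total thickness L = 8.06 + 10.2 + 6.01 + 2.95 = 27.22 m.
Σ(b_i/K_i) = 8.06/0.198 + 10.2/20.5 + 6.01/1.48 + 2.95/431 = 45.27 d.
K_eq = L / Σ(b_i/K_i) = 27.22 / 45.27 = 0.6013 m/day.

0.601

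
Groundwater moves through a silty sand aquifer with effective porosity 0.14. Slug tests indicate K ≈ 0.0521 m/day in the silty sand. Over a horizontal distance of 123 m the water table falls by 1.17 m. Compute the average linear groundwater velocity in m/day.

Hydraulic gradient i = Δh / L = 1.17 / 123 = 0.009512.
Darcy flux q = K · i = 0.05210 × 0.009512 = 0.0004956 m/day.
Seepage velocity v = q / n_e = 0.0004956 / 0.14 = 0.003540 m/day.

0.00354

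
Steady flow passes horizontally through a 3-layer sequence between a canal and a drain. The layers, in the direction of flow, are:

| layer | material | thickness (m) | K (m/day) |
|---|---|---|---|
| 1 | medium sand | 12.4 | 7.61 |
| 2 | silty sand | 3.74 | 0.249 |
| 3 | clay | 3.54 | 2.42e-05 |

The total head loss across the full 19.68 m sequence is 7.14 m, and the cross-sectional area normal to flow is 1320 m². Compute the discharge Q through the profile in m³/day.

0.0644

Flow is perpendicular to layering, so the layers act in series and the equivalent K is the thickness-weighted harmonic mean.
Total thickness L = 12.4 + 3.74 + 3.54 = 19.68 m.
Σ(b_i/K_i) = 12.4/7.61 + 3.74/0.249 + 3.54/2.42e-05 = 1.463e+05 d.
K_eq = L / Σ(b_i/K_i) = 19.68 / 1.463e+05 = 0.0001345 m/day.
Q = K_eq · A · (Δh/L) = 0.0001345 × 1320 × (7.14/19.68) = 0.06442 m³/day.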